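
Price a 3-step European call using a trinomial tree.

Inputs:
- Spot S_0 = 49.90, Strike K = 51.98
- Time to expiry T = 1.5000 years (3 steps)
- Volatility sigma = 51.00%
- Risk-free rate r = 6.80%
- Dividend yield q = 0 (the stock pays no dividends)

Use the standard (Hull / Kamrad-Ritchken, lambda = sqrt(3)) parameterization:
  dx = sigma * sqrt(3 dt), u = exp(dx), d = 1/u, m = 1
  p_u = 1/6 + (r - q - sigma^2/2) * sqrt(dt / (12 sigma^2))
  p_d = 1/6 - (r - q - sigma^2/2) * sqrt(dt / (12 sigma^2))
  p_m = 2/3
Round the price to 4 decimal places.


dt = T/N = 0.500000; dx = sigma*sqrt(3*dt) = 0.624620
u = exp(dx) = 1.867536; d = 1/u = 0.535465
p_u = 0.141832, p_m = 0.666667, p_d = 0.191502
Discount per step: exp(-r*dt) = 0.966572
Stock lattice S(k, j) with j the centered position index:
  k=0: S(0,+0) = 49.9000
  k=1: S(1,-1) = 26.7197; S(1,+0) = 49.9000; S(1,+1) = 93.1900
  k=2: S(2,-2) = 14.3075; S(2,-1) = 26.7197; S(2,+0) = 49.9000; S(2,+1) = 93.1900; S(2,+2) = 174.0358
  k=3: S(3,-3) = 7.6611; S(3,-2) = 14.3075; S(3,-1) = 26.7197; S(3,+0) = 49.9000; S(3,+1) = 93.1900; S(3,+2) = 174.0358; S(3,+3) = 325.0180
Terminal payoffs V(N, j) = max(S_T - K, 0):
  V(3,-3) = 0.000000; V(3,-2) = 0.000000; V(3,-1) = 0.000000; V(3,+0) = 0.000000; V(3,+1) = 41.210044; V(3,+2) = 122.055756; V(3,+3) = 273.038029
Backward induction: V(k, j) = exp(-r*dt) * [p_u * V(k+1, j+1) + p_m * V(k+1, j) + p_d * V(k+1, j-1)]
  V(2,-2) = exp(-r*dt) * [p_u*0.000000 + p_m*0.000000 + p_d*0.000000] = 0.000000
  V(2,-1) = exp(-r*dt) * [p_u*0.000000 + p_m*0.000000 + p_d*0.000000] = 0.000000
  V(2,+0) = exp(-r*dt) * [p_u*41.210044 + p_m*0.000000 + p_d*0.000000] = 5.649499
  V(2,+1) = exp(-r*dt) * [p_u*122.055756 + p_m*41.210044 + p_d*0.000000] = 43.287635
  V(2,+2) = exp(-r*dt) * [p_u*273.038029 + p_m*122.055756 + p_d*41.210044] = 123.709274
  V(1,-1) = exp(-r*dt) * [p_u*5.649499 + p_m*0.000000 + p_d*0.000000] = 0.774492
  V(1,+0) = exp(-r*dt) * [p_u*43.287635 + p_m*5.649499 + p_d*0.000000] = 9.574747
  V(1,+1) = exp(-r*dt) * [p_u*123.709274 + p_m*43.287635 + p_d*5.649499] = 45.898800
  V(0,+0) = exp(-r*dt) * [p_u*45.898800 + p_m*9.574747 + p_d*0.774492] = 12.605426

Answer: Price = V(0,0) = 12.6054


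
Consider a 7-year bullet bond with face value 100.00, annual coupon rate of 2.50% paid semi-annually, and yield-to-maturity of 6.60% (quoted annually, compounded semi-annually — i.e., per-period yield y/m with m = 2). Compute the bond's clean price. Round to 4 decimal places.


Coupon per period c = face * coupon_rate / m = 1.250000
Periods per year m = 2; per-period yield y/m = 0.033000
Number of cashflows N = 14
Cashflows (t years, CF_t, discount factor 1/(1+y/m)^(m*t), PV):
  t = 0.5000: CF_t = 1.250000, DF = 0.968054, PV = 1.210068
  t = 1.0000: CF_t = 1.250000, DF = 0.937129, PV = 1.171411
  t = 1.5000: CF_t = 1.250000, DF = 0.907192, PV = 1.133990
  t = 2.0000: CF_t = 1.250000, DF = 0.878211, PV = 1.097763
  t = 2.5000: CF_t = 1.250000, DF = 0.850156, PV = 1.062694
  t = 3.0000: CF_t = 1.250000, DF = 0.822997, PV = 1.028746
  t = 3.5000: CF_t = 1.250000, DF = 0.796705, PV = 0.995882
  t = 4.0000: CF_t = 1.250000, DF = 0.771254, PV = 0.964067
  t = 4.5000: CF_t = 1.250000, DF = 0.746616, PV = 0.933270
  t = 5.0000: CF_t = 1.250000, DF = 0.722764, PV = 0.903456
  t = 5.5000: CF_t = 1.250000, DF = 0.699675, PV = 0.874594
  t = 6.0000: CF_t = 1.250000, DF = 0.677323, PV = 0.846654
  t = 6.5000: CF_t = 1.250000, DF = 0.655686, PV = 0.819607
  t = 7.0000: CF_t = 101.250000, DF = 0.634739, PV = 64.267370
Price P = sum_t PV_t = 77.309573

Answer: Price = 77.3096


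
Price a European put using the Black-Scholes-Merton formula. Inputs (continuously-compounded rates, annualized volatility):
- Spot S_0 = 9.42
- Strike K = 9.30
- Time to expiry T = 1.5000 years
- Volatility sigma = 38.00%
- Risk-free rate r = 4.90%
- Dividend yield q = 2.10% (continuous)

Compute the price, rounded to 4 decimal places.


Answer: Price = 1.4025

Derivation:
d1 = (ln(S/K) + (r - q + 0.5*sigma^2) * T) / (sigma * sqrt(T)) = 0.35049338
d2 = d1 - sigma * sqrt(T) = -0.11490967
exp(-rT) = 0.92913615; exp(-qT) = 0.96899096
P = K * exp(-rT) * N(-d2) - S_0 * exp(-qT) * N(-d1)
N(-d1) = 0.36298423; N(-d2) = 0.54574164
P = 9.3000 * 0.92913615 * 0.54574164 - 9.4200 * 0.96899096 * 0.36298423 = 1.4025


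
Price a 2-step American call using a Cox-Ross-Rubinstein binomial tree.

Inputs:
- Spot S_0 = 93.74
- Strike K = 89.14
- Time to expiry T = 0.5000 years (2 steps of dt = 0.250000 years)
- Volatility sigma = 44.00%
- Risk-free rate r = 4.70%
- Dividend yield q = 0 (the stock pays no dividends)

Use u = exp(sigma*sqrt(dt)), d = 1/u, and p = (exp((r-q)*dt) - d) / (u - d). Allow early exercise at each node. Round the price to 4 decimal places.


dt = T/N = 0.250000
u = exp(sigma*sqrt(dt)) = 1.246077; d = 1/u = 0.802519
p = (exp((r-q)*dt) - d) / (u - d) = 0.471867
Discount per step: exp(-r*dt) = 0.988319
Stock lattice S(k, i) with i counting down-moves:
  k=0: S(0,0) = 93.7400
  k=1: S(1,0) = 116.8072; S(1,1) = 75.2281
  k=2: S(2,0) = 145.5508; S(2,1) = 93.7400; S(2,2) = 60.3720
Terminal payoffs V(N, i) = max(S_T - K, 0):
  V(2,0) = 56.410775; V(2,1) = 4.600000; V(2,2) = 0.000000
Backward induction: V(k, i) = exp(-r*dt) * [p * V(k+1, i) + (1-p) * V(k+1, i+1)]; then take max(V_cont, immediate exercise) for American.
  V(1,0) = exp(-r*dt) * [p*56.410775 + (1-p)*4.600000] = 28.708498; exercise = 27.667233; V(1,0) = max -> 28.708498
  V(1,1) = exp(-r*dt) * [p*4.600000 + (1-p)*0.000000] = 2.145235; exercise = 0.000000; V(1,1) = max -> 2.145235
  V(0,0) = exp(-r*dt) * [p*28.708498 + (1-p)*2.145235] = 14.508096; exercise = 4.600000; V(0,0) = max -> 14.508096

Answer: Price = V(0,0) = 14.5081


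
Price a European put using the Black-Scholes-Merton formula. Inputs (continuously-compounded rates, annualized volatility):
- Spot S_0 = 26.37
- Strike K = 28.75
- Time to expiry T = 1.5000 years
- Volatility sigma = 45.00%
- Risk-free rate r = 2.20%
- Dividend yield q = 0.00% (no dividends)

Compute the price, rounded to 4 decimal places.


d1 = (ln(S/K) + (r - q + 0.5*sigma^2) * T) / (sigma * sqrt(T)) = 0.17865713
d2 = d1 - sigma * sqrt(T) = -0.37247806
exp(-rT) = 0.96753856; exp(-qT) = 1.00000000
P = K * exp(-rT) * N(-d2) - S_0 * exp(-qT) * N(-d1)
N(-d1) = 0.42910347; N(-d2) = 0.64523153
P = 28.7500 * 0.96753856 * 0.64523153 - 26.3700 * 1.00000000 * 0.42910347 = 6.6328

Answer: Price = 6.6328


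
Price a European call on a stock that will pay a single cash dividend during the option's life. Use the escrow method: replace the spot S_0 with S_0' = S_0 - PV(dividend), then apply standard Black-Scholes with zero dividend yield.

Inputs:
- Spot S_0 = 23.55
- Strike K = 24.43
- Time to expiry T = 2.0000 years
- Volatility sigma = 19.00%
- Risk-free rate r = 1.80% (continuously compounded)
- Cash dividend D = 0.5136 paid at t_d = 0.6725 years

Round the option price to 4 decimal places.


PV(D) = D * exp(-r * t_d) = 0.5136 * 0.98796797 = 0.50742035
S_0' = S_0 - PV(D) = 23.5500 - 0.50742035 = 23.04257965
d1 = (ln(S_0'/K) + (r + sigma^2/2)*T) / (sigma*sqrt(T)) = 0.05073271
d2 = d1 - sigma*sqrt(T) = -0.21796787
exp(-rT) = 0.96464029
N(d1) = 0.52023074; N(d2) = 0.41372707
C = S_0' * N(d1) - K * exp(-rT) * N(d2) = 23.04257965 * 0.52023074 - 24.4300 * 0.96464029 * 0.41372707 = 2.2375

Answer: Price = 2.2375


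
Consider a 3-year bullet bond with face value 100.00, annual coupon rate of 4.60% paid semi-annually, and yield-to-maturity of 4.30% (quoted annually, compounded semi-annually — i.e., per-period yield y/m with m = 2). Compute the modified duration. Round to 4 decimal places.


Coupon per period c = face * coupon_rate / m = 2.300000
Periods per year m = 2; per-period yield y/m = 0.021500
Number of cashflows N = 6
Cashflows (t years, CF_t, discount factor 1/(1+y/m)^(m*t), PV):
  t = 0.5000: CF_t = 2.300000, DF = 0.978953, PV = 2.251591
  t = 1.0000: CF_t = 2.300000, DF = 0.958348, PV = 2.204200
  t = 1.5000: CF_t = 2.300000, DF = 0.938177, PV = 2.157808
  t = 2.0000: CF_t = 2.300000, DF = 0.918431, PV = 2.112391
  t = 2.5000: CF_t = 2.300000, DF = 0.899100, PV = 2.067931
  t = 3.0000: CF_t = 102.300000, DF = 0.880177, PV = 90.042057
Price P = sum_t PV_t = 100.835978
First compute Macaulay numerator sum_t t * PV_t:
  t * PV_t at t = 0.5000: 1.125795
  t * PV_t at t = 1.0000: 2.204200
  t * PV_t at t = 1.5000: 3.236711
  t * PV_t at t = 2.0000: 4.224782
  t * PV_t at t = 2.5000: 5.169827
  t * PV_t at t = 3.0000: 270.126171
Macaulay duration D = 286.087488 / 100.835978 = 2.837157
Modified duration = D / (1 + y/m) = 2.837157 / (1 + 0.021500) = 2.777442

Answer: Modified duration = 2.7774


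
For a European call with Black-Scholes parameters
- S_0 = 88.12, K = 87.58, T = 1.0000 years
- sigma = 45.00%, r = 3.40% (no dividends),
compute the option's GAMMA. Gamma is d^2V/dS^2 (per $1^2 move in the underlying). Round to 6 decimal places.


Answer: Gamma = 0.009576

Derivation:
d1 = 0.3142152457; d2 = -0.1357847543
phi(d1) = 0.3797264539; exp(-qT) = 1.0000000000; exp(-rT) = 0.9665715046
Gamma = exp(-qT) * phi(d1) / (S * sigma * sqrt(T)) = 1.0000000000 * 0.3797264539 / (88.1200 * 0.4500 * 1.0000000000) = 0.009576


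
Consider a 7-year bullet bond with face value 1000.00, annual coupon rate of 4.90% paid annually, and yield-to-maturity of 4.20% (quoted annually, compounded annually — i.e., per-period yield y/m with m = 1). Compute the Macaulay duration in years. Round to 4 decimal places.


Answer: Macaulay duration = 6.1132 years

Derivation:
Coupon per period c = face * coupon_rate / m = 49.000000
Periods per year m = 1; per-period yield y/m = 0.042000
Number of cashflows N = 7
Cashflows (t years, CF_t, discount factor 1/(1+y/m)^(m*t), PV):
  t = 1.0000: CF_t = 49.000000, DF = 0.959693, PV = 47.024952
  t = 2.0000: CF_t = 49.000000, DF = 0.921010, PV = 45.129512
  t = 3.0000: CF_t = 49.000000, DF = 0.883887, PV = 43.310473
  t = 4.0000: CF_t = 49.000000, DF = 0.848260, PV = 41.564753
  t = 5.0000: CF_t = 49.000000, DF = 0.814069, PV = 39.889398
  t = 6.0000: CF_t = 49.000000, DF = 0.781257, PV = 38.281572
  t = 7.0000: CF_t = 1049.000000, DF = 0.749766, PV = 786.504941
Price P = sum_t PV_t = 1041.705602
Macaulay numerator sum_t t * PV_t:
  t * PV_t at t = 1.0000: 47.024952
  t * PV_t at t = 2.0000: 90.259025
  t * PV_t at t = 3.0000: 129.931418
  t * PV_t at t = 4.0000: 166.259012
  t * PV_t at t = 5.0000: 199.446991
  t * PV_t at t = 6.0000: 229.689434
  t * PV_t at t = 7.0000: 5505.534589
Macaulay duration D = (sum_t t * PV_t) / P = 6368.145421 / 1041.705602 = 6.113191


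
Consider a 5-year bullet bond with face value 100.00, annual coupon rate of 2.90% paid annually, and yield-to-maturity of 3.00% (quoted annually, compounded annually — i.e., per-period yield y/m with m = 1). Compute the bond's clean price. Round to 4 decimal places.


Coupon per period c = face * coupon_rate / m = 2.900000
Periods per year m = 1; per-period yield y/m = 0.030000
Number of cashflows N = 5
Cashflows (t years, CF_t, discount factor 1/(1+y/m)^(m*t), PV):
  t = 1.0000: CF_t = 2.900000, DF = 0.970874, PV = 2.815534
  t = 2.0000: CF_t = 2.900000, DF = 0.942596, PV = 2.733528
  t = 3.0000: CF_t = 2.900000, DF = 0.915142, PV = 2.653911
  t = 4.0000: CF_t = 2.900000, DF = 0.888487, PV = 2.576612
  t = 5.0000: CF_t = 102.900000, DF = 0.862609, PV = 88.762444
Price P = sum_t PV_t = 99.542029

Answer: Price = 99.5420


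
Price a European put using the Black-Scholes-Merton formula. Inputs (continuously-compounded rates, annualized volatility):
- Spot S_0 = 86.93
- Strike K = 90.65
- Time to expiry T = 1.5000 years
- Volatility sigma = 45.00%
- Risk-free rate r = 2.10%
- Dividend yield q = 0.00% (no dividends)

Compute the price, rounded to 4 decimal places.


d1 = (ln(S/K) + (r - q + 0.5*sigma^2) * T) / (sigma * sqrt(T)) = 0.25669248
d2 = d1 - sigma * sqrt(T) = -0.29444271
exp(-rT) = 0.96899096; exp(-qT) = 1.00000000
P = K * exp(-rT) * N(-d2) - S_0 * exp(-qT) * N(-d1)
N(-d1) = 0.39870809; N(-d2) = 0.61579018
P = 90.6500 * 0.96899096 * 0.61579018 - 86.9300 * 1.00000000 * 0.39870809 = 19.4307

Answer: Price = 19.4307


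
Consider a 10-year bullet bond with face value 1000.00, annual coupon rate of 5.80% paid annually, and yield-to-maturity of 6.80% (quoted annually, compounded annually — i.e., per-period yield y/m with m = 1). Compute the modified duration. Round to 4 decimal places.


Coupon per period c = face * coupon_rate / m = 58.000000
Periods per year m = 1; per-period yield y/m = 0.068000
Number of cashflows N = 10
Cashflows (t years, CF_t, discount factor 1/(1+y/m)^(m*t), PV):
  t = 1.0000: CF_t = 58.000000, DF = 0.936330, PV = 54.307116
  t = 2.0000: CF_t = 58.000000, DF = 0.876713, PV = 50.849360
  t = 3.0000: CF_t = 58.000000, DF = 0.820892, PV = 47.611760
  t = 4.0000: CF_t = 58.000000, DF = 0.768626, PV = 44.580300
  t = 5.0000: CF_t = 58.000000, DF = 0.719687, PV = 41.741854
  t = 6.0000: CF_t = 58.000000, DF = 0.673864, PV = 39.084133
  t = 7.0000: CF_t = 58.000000, DF = 0.630959, PV = 36.595630
  t = 8.0000: CF_t = 58.000000, DF = 0.590786, PV = 34.265571
  t = 9.0000: CF_t = 58.000000, DF = 0.553170, PV = 32.083868
  t = 10.0000: CF_t = 1058.000000, DF = 0.517950, PV = 547.990640
Price P = sum_t PV_t = 929.110230
First compute Macaulay numerator sum_t t * PV_t:
  t * PV_t at t = 1.0000: 54.307116
  t * PV_t at t = 2.0000: 101.698719
  t * PV_t at t = 3.0000: 142.835280
  t * PV_t at t = 4.0000: 178.321198
  t * PV_t at t = 5.0000: 208.709268
  t * PV_t at t = 6.0000: 234.504795
  t * PV_t at t = 7.0000: 256.169408
  t * PV_t at t = 8.0000: 274.124567
  t * PV_t at t = 9.0000: 288.754811
  t * PV_t at t = 10.0000: 5479.906403
Macaulay duration D = 7219.331566 / 929.110230 = 7.770156
Modified duration = D / (1 + y/m) = 7.770156 / (1 + 0.068000) = 7.275427

Answer: Modified duration = 7.2754


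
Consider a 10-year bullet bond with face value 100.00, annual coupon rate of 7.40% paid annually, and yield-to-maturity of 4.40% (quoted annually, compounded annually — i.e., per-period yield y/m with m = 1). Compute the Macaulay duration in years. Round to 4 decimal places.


Coupon per period c = face * coupon_rate / m = 7.400000
Periods per year m = 1; per-period yield y/m = 0.044000
Number of cashflows N = 10
Cashflows (t years, CF_t, discount factor 1/(1+y/m)^(m*t), PV):
  t = 1.0000: CF_t = 7.400000, DF = 0.957854, PV = 7.088123
  t = 2.0000: CF_t = 7.400000, DF = 0.917485, PV = 6.789389
  t = 3.0000: CF_t = 7.400000, DF = 0.878817, PV = 6.503247
  t = 4.0000: CF_t = 7.400000, DF = 0.841779, PV = 6.229163
  t = 5.0000: CF_t = 7.400000, DF = 0.806302, PV = 5.966632
  t = 6.0000: CF_t = 7.400000, DF = 0.772320, PV = 5.715164
  t = 7.0000: CF_t = 7.400000, DF = 0.739770, PV = 5.474295
  t = 8.0000: CF_t = 7.400000, DF = 0.708592, PV = 5.243578
  t = 9.0000: CF_t = 7.400000, DF = 0.678728, PV = 5.022584
  t = 10.0000: CF_t = 107.400000, DF = 0.650122, PV = 69.823127
Price P = sum_t PV_t = 123.855303
Macaulay numerator sum_t t * PV_t:
  t * PV_t at t = 1.0000: 7.088123
  t * PV_t at t = 2.0000: 13.578779
  t * PV_t at t = 3.0000: 19.509740
  t * PV_t at t = 4.0000: 24.916654
  t * PV_t at t = 5.0000: 29.833158
  t * PV_t at t = 6.0000: 34.290986
  t * PV_t at t = 7.0000: 38.320068
  t * PV_t at t = 8.0000: 41.948624
  t * PV_t at t = 9.0000: 45.203258
  t * PV_t at t = 10.0000: 698.231270
Macaulay duration D = (sum_t t * PV_t) / P = 952.920660 / 123.855303 = 7.693822

Answer: Macaulay duration = 7.6938 years


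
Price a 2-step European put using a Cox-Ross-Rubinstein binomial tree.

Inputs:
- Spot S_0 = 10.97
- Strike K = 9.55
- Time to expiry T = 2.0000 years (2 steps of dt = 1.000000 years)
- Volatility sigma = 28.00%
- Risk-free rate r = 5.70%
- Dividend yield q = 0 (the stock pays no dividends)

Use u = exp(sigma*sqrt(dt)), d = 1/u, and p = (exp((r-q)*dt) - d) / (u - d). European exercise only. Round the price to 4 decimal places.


Answer: Price = V(0,0) = 0.6367

Derivation:
dt = T/N = 1.000000
u = exp(sigma*sqrt(dt)) = 1.323130; d = 1/u = 0.755784
p = (exp((r-q)*dt) - d) / (u - d) = 0.533840
Discount per step: exp(-r*dt) = 0.944594
Stock lattice S(k, i) with i counting down-moves:
  k=0: S(0,0) = 10.9700
  k=1: S(1,0) = 14.5147; S(1,1) = 8.2909
  k=2: S(2,0) = 19.2049; S(2,1) = 10.9700; S(2,2) = 6.2662
Terminal payoffs V(N, i) = max(K - S_T, 0):
  V(2,0) = 0.000000; V(2,1) = 0.000000; V(2,2) = 3.283837
Backward induction: V(k, i) = exp(-r*dt) * [p * V(k+1, i) + (1-p) * V(k+1, i+1)].
  V(1,0) = exp(-r*dt) * [p*0.000000 + (1-p)*0.000000] = 0.000000
  V(1,1) = exp(-r*dt) * [p*0.000000 + (1-p)*3.283837] = 1.445978
  V(0,0) = exp(-r*dt) * [p*0.000000 + (1-p)*1.445978] = 0.636710


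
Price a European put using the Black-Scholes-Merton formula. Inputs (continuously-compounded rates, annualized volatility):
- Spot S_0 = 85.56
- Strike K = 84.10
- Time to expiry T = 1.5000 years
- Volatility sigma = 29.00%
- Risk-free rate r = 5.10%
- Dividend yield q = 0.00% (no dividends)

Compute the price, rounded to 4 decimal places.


Answer: Price = 8.0879

Derivation:
d1 = (ln(S/K) + (r - q + 0.5*sigma^2) * T) / (sigma * sqrt(T)) = 0.44143273
d2 = d1 - sigma * sqrt(T) = 0.08625672
exp(-rT) = 0.92635291; exp(-qT) = 1.00000000
P = K * exp(-rT) * N(-d2) - S_0 * exp(-qT) * N(-d1)
N(-d1) = 0.32944988; N(-d2) = 0.46563117
P = 84.1000 * 0.92635291 * 0.46563117 - 85.5600 * 1.00000000 * 0.32944988 = 8.0879


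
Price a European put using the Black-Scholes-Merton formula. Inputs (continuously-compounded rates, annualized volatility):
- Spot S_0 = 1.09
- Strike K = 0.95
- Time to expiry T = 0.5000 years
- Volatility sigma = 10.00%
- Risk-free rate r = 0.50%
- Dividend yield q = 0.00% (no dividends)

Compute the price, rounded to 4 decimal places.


d1 = (ln(S/K) + (r - q + 0.5*sigma^2) * T) / (sigma * sqrt(T)) = 2.01484407
d2 = d1 - sigma * sqrt(T) = 1.94413339
exp(-rT) = 0.99750312; exp(-qT) = 1.00000000
P = K * exp(-rT) * N(-d2) - S_0 * exp(-qT) * N(-d1)
N(-d1) = 0.02196049; N(-d2) = 0.02593968
P = 0.9500 * 0.99750312 * 0.02593968 - 1.0900 * 1.00000000 * 0.02196049 = 0.0006

Answer: Price = 0.0006


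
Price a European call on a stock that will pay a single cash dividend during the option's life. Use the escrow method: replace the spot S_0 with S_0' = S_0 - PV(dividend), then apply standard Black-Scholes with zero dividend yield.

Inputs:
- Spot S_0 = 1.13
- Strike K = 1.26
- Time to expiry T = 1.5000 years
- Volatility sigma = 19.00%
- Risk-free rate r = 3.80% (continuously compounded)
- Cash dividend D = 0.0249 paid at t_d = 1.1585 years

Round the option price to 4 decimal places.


Answer: Price = 0.0695

Derivation:
PV(D) = D * exp(-r * t_d) = 0.0249 * 0.95693195 = 0.02382761
S_0' = S_0 - PV(D) = 1.1300 - 0.02382761 = 1.10617239
d1 = (ln(S_0'/K) + (r + sigma^2/2)*T) / (sigma*sqrt(T)) = -0.19824089
d2 = d1 - sigma*sqrt(T) = -0.43094242
exp(-rT) = 0.94459407
N(d1) = 0.42142830; N(d2) = 0.33325512
C = S_0' * N(d1) - K * exp(-rT) * N(d2) = 1.10617239 * 0.42142830 - 1.2600 * 0.94459407 * 0.33325512 = 0.0695


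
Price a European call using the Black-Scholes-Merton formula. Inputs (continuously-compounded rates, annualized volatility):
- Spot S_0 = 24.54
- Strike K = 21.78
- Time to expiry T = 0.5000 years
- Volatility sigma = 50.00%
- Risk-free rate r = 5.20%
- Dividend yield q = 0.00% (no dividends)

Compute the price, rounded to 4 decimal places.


Answer: Price = 5.1341

Derivation:
d1 = (ln(S/K) + (r - q + 0.5*sigma^2) * T) / (sigma * sqrt(T)) = 0.58778201
d2 = d1 - sigma * sqrt(T) = 0.23422862
exp(-rT) = 0.97433509; exp(-qT) = 1.00000000
C = S_0 * exp(-qT) * N(d1) - K * exp(-rT) * N(d2)
N(d1) = 0.72166069; N(d2) = 0.59259625
C = 24.5400 * 1.00000000 * 0.72166069 - 21.7800 * 0.97433509 * 0.59259625 = 5.1341


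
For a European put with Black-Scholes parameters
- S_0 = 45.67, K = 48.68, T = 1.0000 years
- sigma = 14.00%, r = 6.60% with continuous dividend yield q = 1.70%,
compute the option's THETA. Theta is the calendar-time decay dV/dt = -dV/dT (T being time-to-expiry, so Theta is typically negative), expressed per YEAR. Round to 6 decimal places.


Answer: Theta = 0.068166

Derivation:
d1 = -0.0359045780; d2 = -0.1759045780
phi(d1) = 0.3986852173; exp(-qT) = 0.9831436846; exp(-rT) = 0.9361308643
Theta = -S*exp(-qT)*phi(d1)*sigma/(2*sqrt(T)) + r*K*exp(-rT)*N(-d2) - q*S*exp(-qT)*N(-d1)
N(-d1) = 0.5143207773; N(-d2) = 0.5698155457; sqrt(T) = 1.0000000000
Term 1 = -45.6700 * 0.9831436846 * 0.3986852173 * 0.1400 / (2 * 1.0000000000) = -1.2530724403
Term 2 = 0.0660 * 48.6800 * 0.9361308643 * 0.5698155457 = 1.7138206160
Term 3 = -0.0170 * 45.6700 * 0.9831436846 * 0.5143207773 = -0.3925825538
Theta = -1.2530724403 + (1.7138206160) + (-0.3925825538) = 0.068166


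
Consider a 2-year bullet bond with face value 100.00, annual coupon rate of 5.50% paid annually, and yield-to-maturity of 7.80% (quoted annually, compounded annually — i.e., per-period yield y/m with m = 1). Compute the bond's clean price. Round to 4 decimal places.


Answer: Price = 95.8872

Derivation:
Coupon per period c = face * coupon_rate / m = 5.500000
Periods per year m = 1; per-period yield y/m = 0.078000
Number of cashflows N = 2
Cashflows (t years, CF_t, discount factor 1/(1+y/m)^(m*t), PV):
  t = 1.0000: CF_t = 5.500000, DF = 0.927644, PV = 5.102041
  t = 2.0000: CF_t = 105.500000, DF = 0.860523, PV = 90.785176
Price P = sum_t PV_t = 95.887216


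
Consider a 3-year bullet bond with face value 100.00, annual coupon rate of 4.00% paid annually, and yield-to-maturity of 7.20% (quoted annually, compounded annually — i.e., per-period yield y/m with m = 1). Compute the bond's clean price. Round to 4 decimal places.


Coupon per period c = face * coupon_rate / m = 4.000000
Periods per year m = 1; per-period yield y/m = 0.072000
Number of cashflows N = 3
Cashflows (t years, CF_t, discount factor 1/(1+y/m)^(m*t), PV):
  t = 1.0000: CF_t = 4.000000, DF = 0.932836, PV = 3.731343
  t = 2.0000: CF_t = 4.000000, DF = 0.870183, PV = 3.480731
  t = 3.0000: CF_t = 104.000000, DF = 0.811738, PV = 84.420707
Price P = sum_t PV_t = 91.632781

Answer: Price = 91.6328


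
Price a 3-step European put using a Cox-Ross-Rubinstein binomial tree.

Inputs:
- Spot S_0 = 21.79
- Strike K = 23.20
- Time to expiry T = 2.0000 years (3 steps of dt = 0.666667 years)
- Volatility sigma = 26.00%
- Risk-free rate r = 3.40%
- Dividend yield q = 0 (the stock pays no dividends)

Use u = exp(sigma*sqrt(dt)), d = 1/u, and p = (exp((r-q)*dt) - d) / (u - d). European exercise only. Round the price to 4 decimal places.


Answer: Price = V(0,0) = 3.3088

Derivation:
dt = T/N = 0.666667
u = exp(sigma*sqrt(dt)) = 1.236505; d = 1/u = 0.808731
p = (exp((r-q)*dt) - d) / (u - d) = 0.500719
Discount per step: exp(-r*dt) = 0.977588
Stock lattice S(k, i) with i counting down-moves:
  k=0: S(0,0) = 21.7900
  k=1: S(1,0) = 26.9435; S(1,1) = 17.6222
  k=2: S(2,0) = 33.3157; S(2,1) = 21.7900; S(2,2) = 14.2517
  k=3: S(3,0) = 41.1951; S(3,1) = 26.9435; S(3,2) = 17.6222; S(3,3) = 11.5258
Terminal payoffs V(N, i) = max(K - S_T, 0):
  V(3,0) = 0.000000; V(3,1) = 0.000000; V(3,2) = 5.577755; V(3,3) = 11.674248
Backward induction: V(k, i) = exp(-r*dt) * [p * V(k+1, i) + (1-p) * V(k+1, i+1)].
  V(2,0) = exp(-r*dt) * [p*0.000000 + (1-p)*0.000000] = 0.000000
  V(2,1) = exp(-r*dt) * [p*0.000000 + (1-p)*5.577755] = 2.722455
  V(2,2) = exp(-r*dt) * [p*5.577755 + (1-p)*11.674248] = 8.428395
  V(1,0) = exp(-r*dt) * [p*0.000000 + (1-p)*2.722455] = 1.328808
  V(1,1) = exp(-r*dt) * [p*2.722455 + (1-p)*8.428395] = 5.446462
  V(0,0) = exp(-r*dt) * [p*1.328808 + (1-p)*5.446462] = 3.308819


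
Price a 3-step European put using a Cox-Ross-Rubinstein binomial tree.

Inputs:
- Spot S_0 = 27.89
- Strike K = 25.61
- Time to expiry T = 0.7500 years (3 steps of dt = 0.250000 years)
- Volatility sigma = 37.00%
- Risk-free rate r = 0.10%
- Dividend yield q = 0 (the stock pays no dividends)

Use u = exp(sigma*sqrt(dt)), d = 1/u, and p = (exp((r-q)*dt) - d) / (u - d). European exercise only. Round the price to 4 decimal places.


Answer: Price = V(0,0) = 2.5419

Derivation:
dt = T/N = 0.250000
u = exp(sigma*sqrt(dt)) = 1.203218; d = 1/u = 0.831104
p = (exp((r-q)*dt) - d) / (u - d) = 0.454553
Discount per step: exp(-r*dt) = 0.999750
Stock lattice S(k, i) with i counting down-moves:
  k=0: S(0,0) = 27.8900
  k=1: S(1,0) = 33.5578; S(1,1) = 23.1795
  k=2: S(2,0) = 40.3773; S(2,1) = 27.8900; S(2,2) = 19.2646
  k=3: S(3,0) = 48.5827; S(3,1) = 33.5578; S(3,2) = 23.1795; S(3,3) = 16.0109
Terminal payoffs V(N, i) = max(K - S_T, 0):
  V(3,0) = 0.000000; V(3,1) = 0.000000; V(3,2) = 2.430502; V(3,3) = 9.599125
Backward induction: V(k, i) = exp(-r*dt) * [p * V(k+1, i) + (1-p) * V(k+1, i+1)].
  V(2,0) = exp(-r*dt) * [p*0.000000 + (1-p)*0.000000] = 0.000000
  V(2,1) = exp(-r*dt) * [p*0.000000 + (1-p)*2.430502] = 1.325377
  V(2,2) = exp(-r*dt) * [p*2.430502 + (1-p)*9.599125] = 6.339018
  V(1,0) = exp(-r*dt) * [p*0.000000 + (1-p)*1.325377] = 0.722742
  V(1,1) = exp(-r*dt) * [p*1.325377 + (1-p)*6.339018] = 4.059036
  V(0,0) = exp(-r*dt) * [p*0.722742 + (1-p)*4.059036] = 2.541877


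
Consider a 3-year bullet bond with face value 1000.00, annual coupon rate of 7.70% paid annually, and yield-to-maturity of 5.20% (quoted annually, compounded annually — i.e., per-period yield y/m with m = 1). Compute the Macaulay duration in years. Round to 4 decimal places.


Answer: Macaulay duration = 2.7978 years

Derivation:
Coupon per period c = face * coupon_rate / m = 77.000000
Periods per year m = 1; per-period yield y/m = 0.052000
Number of cashflows N = 3
Cashflows (t years, CF_t, discount factor 1/(1+y/m)^(m*t), PV):
  t = 1.0000: CF_t = 77.000000, DF = 0.950570, PV = 73.193916
  t = 2.0000: CF_t = 77.000000, DF = 0.903584, PV = 69.575966
  t = 3.0000: CF_t = 1077.000000, DF = 0.858920, PV = 925.056979
Price P = sum_t PV_t = 1067.826861
Macaulay numerator sum_t t * PV_t:
  t * PV_t at t = 1.0000: 73.193916
  t * PV_t at t = 2.0000: 139.151932
  t * PV_t at t = 3.0000: 2775.170936
Macaulay duration D = (sum_t t * PV_t) / P = 2987.516785 / 1067.826861 = 2.797754


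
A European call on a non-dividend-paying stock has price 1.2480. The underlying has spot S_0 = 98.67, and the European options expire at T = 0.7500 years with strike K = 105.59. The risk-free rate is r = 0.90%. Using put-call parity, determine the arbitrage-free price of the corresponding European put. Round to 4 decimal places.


Put-call parity: C - P = S_0 * exp(-qT) - K * exp(-rT).
S_0 * exp(-qT) = 98.6700 * 1.00000000 = 98.67000000
K * exp(-rT) = 105.5900 * 0.99327273 = 104.87966757
P = C - S*exp(-qT) + K*exp(-rT)
P = 1.2480 - 98.67000000 + 104.87966757 = 7.4577

Answer: Put price = 7.4577


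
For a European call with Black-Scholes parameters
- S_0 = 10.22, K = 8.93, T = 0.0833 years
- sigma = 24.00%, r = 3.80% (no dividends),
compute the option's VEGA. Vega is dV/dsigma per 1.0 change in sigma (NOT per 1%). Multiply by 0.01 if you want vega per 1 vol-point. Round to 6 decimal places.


Answer: Vega = 0.150441

Derivation:
d1 = 2.0282710044; d2 = 1.9590028299
phi(d1) = 0.0510025235; exp(-qT) = 1.0000000000; exp(-rT) = 0.9968396046
Vega = S * exp(-qT) * phi(d1) * sqrt(T) = 10.2200 * 1.0000000000 * 0.0510025235 * 0.2886173938 = 0.150441


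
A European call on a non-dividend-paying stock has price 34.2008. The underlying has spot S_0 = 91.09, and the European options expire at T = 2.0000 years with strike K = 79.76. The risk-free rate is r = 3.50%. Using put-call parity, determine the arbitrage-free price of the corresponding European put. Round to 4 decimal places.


Answer: Put price = 17.4785

Derivation:
Put-call parity: C - P = S_0 * exp(-qT) - K * exp(-rT).
S_0 * exp(-qT) = 91.0900 * 1.00000000 = 91.09000000
K * exp(-rT) = 79.7600 * 0.93239382 = 74.36773108
P = C - S*exp(-qT) + K*exp(-rT)
P = 34.2008 - 91.09000000 + 74.36773108 = 17.4785


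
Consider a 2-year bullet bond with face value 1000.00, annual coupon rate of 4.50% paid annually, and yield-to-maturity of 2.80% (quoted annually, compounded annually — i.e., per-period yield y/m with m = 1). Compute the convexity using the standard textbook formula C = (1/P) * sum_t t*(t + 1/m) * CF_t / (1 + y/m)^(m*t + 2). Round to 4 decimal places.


Coupon per period c = face * coupon_rate / m = 45.000000
Periods per year m = 1; per-period yield y/m = 0.028000
Number of cashflows N = 2
Cashflows (t years, CF_t, discount factor 1/(1+y/m)^(m*t), PV):
  t = 1.0000: CF_t = 45.000000, DF = 0.972763, PV = 43.774319
  t = 2.0000: CF_t = 1045.000000, DF = 0.946267, PV = 988.849188
Price P = sum_t PV_t = 1032.623507
Convexity numerator sum_t t*(t + 1/m) * CF_t / (1+y/m)^(m*t + 2):
  t = 1.0000: term = 82.844402
  t = 2.0000: term = 5614.293107
Convexity = (1/P) * sum = 5697.137508 / 1032.623507 = 5.517149

Answer: Convexity = 5.5171


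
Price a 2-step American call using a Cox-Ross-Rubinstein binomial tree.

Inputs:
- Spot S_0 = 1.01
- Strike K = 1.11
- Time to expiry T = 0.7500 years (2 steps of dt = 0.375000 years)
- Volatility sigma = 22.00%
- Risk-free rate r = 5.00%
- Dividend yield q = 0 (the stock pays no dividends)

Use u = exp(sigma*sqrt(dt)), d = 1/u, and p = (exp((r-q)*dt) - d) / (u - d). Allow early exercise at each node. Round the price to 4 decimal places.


Answer: Price = V(0,0) = 0.0588

Derivation:
dt = T/N = 0.375000
u = exp(sigma*sqrt(dt)) = 1.144219; d = 1/u = 0.873959
p = (exp((r-q)*dt) - d) / (u - d) = 0.536403
Discount per step: exp(-r*dt) = 0.981425
Stock lattice S(k, i) with i counting down-moves:
  k=0: S(0,0) = 1.0100
  k=1: S(1,0) = 1.1557; S(1,1) = 0.8827
  k=2: S(2,0) = 1.3223; S(2,1) = 1.0100; S(2,2) = 0.7714
Terminal payoffs V(N, i) = max(S_T - K, 0):
  V(2,0) = 0.212329; V(2,1) = 0.000000; V(2,2) = 0.000000
Backward induction: V(k, i) = exp(-r*dt) * [p * V(k+1, i) + (1-p) * V(k+1, i+1)]; then take max(V_cont, immediate exercise) for American.
  V(1,0) = exp(-r*dt) * [p*0.212329 + (1-p)*0.000000] = 0.111778; exercise = 0.045661; V(1,0) = max -> 0.111778
  V(1,1) = exp(-r*dt) * [p*0.000000 + (1-p)*0.000000] = 0.000000; exercise = 0.000000; V(1,1) = max -> 0.000000
  V(0,0) = exp(-r*dt) * [p*0.111778 + (1-p)*0.000000] = 0.058844; exercise = 0.000000; V(0,0) = max -> 0.058844


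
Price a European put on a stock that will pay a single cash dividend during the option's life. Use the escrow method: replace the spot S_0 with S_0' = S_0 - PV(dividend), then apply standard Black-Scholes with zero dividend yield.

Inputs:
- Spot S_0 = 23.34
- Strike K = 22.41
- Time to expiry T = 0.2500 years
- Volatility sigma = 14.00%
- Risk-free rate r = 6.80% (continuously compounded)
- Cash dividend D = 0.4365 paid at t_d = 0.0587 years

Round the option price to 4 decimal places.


Answer: Price = 0.2850

Derivation:
PV(D) = D * exp(-r * t_d) = 0.4365 * 0.99601636 = 0.43476114
S_0' = S_0 - PV(D) = 23.3400 - 0.43476114 = 22.90523886
d1 = (ln(S_0'/K) + (r + sigma^2/2)*T) / (sigma*sqrt(T)) = 0.59011954
d2 = d1 - sigma*sqrt(T) = 0.52011954
exp(-rT) = 0.98314368
N(-d1) = 0.27755525; N(-d2) = 0.30149013
P = K * exp(-rT) * N(-d2) - S_0' * N(-d1) = 22.4100 * 0.98314368 * 0.30149013 - 22.90523886 * 0.27755525 = 0.2850


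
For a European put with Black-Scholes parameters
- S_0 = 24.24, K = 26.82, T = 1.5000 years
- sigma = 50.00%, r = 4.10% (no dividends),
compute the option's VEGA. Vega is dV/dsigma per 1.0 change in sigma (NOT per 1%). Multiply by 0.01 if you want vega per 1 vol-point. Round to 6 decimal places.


d1 = 0.2414482996; d2 = -0.3709241361
phi(d1) = 0.3874814998; exp(-qT) = 1.0000000000; exp(-rT) = 0.9403529457
Vega = S * exp(-qT) * phi(d1) * sqrt(T) = 24.2400 * 1.0000000000 * 0.3874814998 * 1.2247448714 = 11.503479

Answer: Vega = 11.503479


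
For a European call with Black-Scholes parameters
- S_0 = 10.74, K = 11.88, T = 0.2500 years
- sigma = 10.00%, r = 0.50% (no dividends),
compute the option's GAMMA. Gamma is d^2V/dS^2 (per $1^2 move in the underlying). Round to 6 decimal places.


d1 = -1.9676244971; d2 = -2.0176244971
phi(d1) = 0.0575724218; exp(-qT) = 1.0000000000; exp(-rT) = 0.9987507809
Gamma = exp(-qT) * phi(d1) / (S * sigma * sqrt(T)) = 1.0000000000 * 0.0575724218 / (10.7400 * 0.1000 * 0.5000000000) = 0.107211

Answer: Gamma = 0.107211


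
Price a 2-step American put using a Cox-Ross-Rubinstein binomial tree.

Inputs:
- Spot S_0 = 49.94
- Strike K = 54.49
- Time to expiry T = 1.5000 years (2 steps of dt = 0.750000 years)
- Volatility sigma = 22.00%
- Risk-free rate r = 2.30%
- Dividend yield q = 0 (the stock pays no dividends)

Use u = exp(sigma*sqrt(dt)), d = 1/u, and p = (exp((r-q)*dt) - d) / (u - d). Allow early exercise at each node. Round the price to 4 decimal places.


Answer: Price = V(0,0) = 7.6199

Derivation:
dt = T/N = 0.750000
u = exp(sigma*sqrt(dt)) = 1.209885; d = 1/u = 0.826525
p = (exp((r-q)*dt) - d) / (u - d) = 0.497899
Discount per step: exp(-r*dt) = 0.982898
Stock lattice S(k, i) with i counting down-moves:
  k=0: S(0,0) = 49.9400
  k=1: S(1,0) = 60.4217; S(1,1) = 41.2766
  k=2: S(2,0) = 73.1033; S(2,1) = 49.9400; S(2,2) = 34.1162
Terminal payoffs V(N, i) = max(K - S_T, 0):
  V(2,0) = 0.000000; V(2,1) = 4.550000; V(2,2) = 20.373842
Backward induction: V(k, i) = exp(-r*dt) * [p * V(k+1, i) + (1-p) * V(k+1, i+1)]; then take max(V_cont, immediate exercise) for American.
  V(1,0) = exp(-r*dt) * [p*0.000000 + (1-p)*4.550000] = 2.245488; exercise = 0.000000; V(1,0) = max -> 2.245488
  V(1,1) = exp(-r*dt) * [p*4.550000 + (1-p)*20.373842] = 12.281469; exercise = 13.213361; V(1,1) = max -> 13.213361
  V(0,0) = exp(-r*dt) * [p*2.245488 + (1-p)*13.213361] = 7.619881; exercise = 4.550000; V(0,0) = max -> 7.619881


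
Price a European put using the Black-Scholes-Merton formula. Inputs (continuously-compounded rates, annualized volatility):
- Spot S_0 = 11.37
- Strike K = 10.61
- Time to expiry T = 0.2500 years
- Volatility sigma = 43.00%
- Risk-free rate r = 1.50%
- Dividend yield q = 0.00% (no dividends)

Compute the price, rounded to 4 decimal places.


Answer: Price = 0.5926

Derivation:
d1 = (ln(S/K) + (r - q + 0.5*sigma^2) * T) / (sigma * sqrt(T)) = 0.44671561
d2 = d1 - sigma * sqrt(T) = 0.23171561
exp(-rT) = 0.99625702; exp(-qT) = 1.00000000
P = K * exp(-rT) * N(-d2) - S_0 * exp(-qT) * N(-d1)
N(-d1) = 0.32754021; N(-d2) = 0.40837945
P = 10.6100 * 0.99625702 * 0.40837945 - 11.3700 * 1.00000000 * 0.32754021 = 0.5926


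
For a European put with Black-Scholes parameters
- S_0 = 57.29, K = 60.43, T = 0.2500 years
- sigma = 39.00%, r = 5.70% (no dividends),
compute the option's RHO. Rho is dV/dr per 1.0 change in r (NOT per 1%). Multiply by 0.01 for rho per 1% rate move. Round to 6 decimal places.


d1 = -0.1030619587; d2 = -0.2980619587
phi(d1) = 0.3968291606; exp(-qT) = 1.0000000000; exp(-rT) = 0.9858510507
N(-d2) = 0.6171720624
Rho = -K*T*exp(-rT)*N(-d2) = -60.4300 * 0.2500 * 0.9858510507 * 0.6171720624 = -9.192003

Answer: Rho = -9.192003


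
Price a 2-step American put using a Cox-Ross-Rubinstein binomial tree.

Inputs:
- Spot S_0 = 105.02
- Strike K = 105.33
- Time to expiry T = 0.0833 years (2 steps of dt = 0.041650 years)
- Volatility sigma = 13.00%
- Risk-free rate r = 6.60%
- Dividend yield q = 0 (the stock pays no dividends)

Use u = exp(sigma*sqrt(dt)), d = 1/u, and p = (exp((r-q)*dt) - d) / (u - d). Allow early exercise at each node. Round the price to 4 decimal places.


Answer: Price = V(0,0) = 1.4640

Derivation:
dt = T/N = 0.041650
u = exp(sigma*sqrt(dt)) = 1.026886; d = 1/u = 0.973818
p = (exp((r-q)*dt) - d) / (u - d) = 0.545239
Discount per step: exp(-r*dt) = 0.997255
Stock lattice S(k, i) with i counting down-moves:
  k=0: S(0,0) = 105.0200
  k=1: S(1,0) = 107.8436; S(1,1) = 102.2704
  k=2: S(2,0) = 110.7430; S(2,1) = 105.0200; S(2,2) = 99.5927
Terminal payoffs V(N, i) = max(K - S_T, 0):
  V(2,0) = 0.000000; V(2,1) = 0.310000; V(2,2) = 5.737272
Backward induction: V(k, i) = exp(-r*dt) * [p * V(k+1, i) + (1-p) * V(k+1, i+1)]; then take max(V_cont, immediate exercise) for American.
  V(1,0) = exp(-r*dt) * [p*0.000000 + (1-p)*0.310000] = 0.140589; exercise = 0.000000; V(1,0) = max -> 0.140589
  V(1,1) = exp(-r*dt) * [p*0.310000 + (1-p)*5.737272] = 2.770488; exercise = 3.059632; V(1,1) = max -> 3.059632
  V(0,0) = exp(-r*dt) * [p*0.140589 + (1-p)*3.059632] = 1.464027; exercise = 0.310000; V(0,0) = max -> 1.464027


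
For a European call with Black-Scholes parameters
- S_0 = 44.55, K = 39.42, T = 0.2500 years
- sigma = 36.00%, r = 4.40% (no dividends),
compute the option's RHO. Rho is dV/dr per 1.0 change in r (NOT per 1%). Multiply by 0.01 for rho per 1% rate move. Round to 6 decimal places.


Answer: Rho = 7.236342

Derivation:
d1 = 0.8307714011; d2 = 0.6507714011
phi(d1) = 0.2825134571; exp(-qT) = 1.0000000000; exp(-rT) = 0.9890602788
N(d2) = 0.7424029679
Rho = K*T*exp(-rT)*N(d2) = 39.4200 * 0.2500 * 0.9890602788 * 0.7424029679 = 7.236342


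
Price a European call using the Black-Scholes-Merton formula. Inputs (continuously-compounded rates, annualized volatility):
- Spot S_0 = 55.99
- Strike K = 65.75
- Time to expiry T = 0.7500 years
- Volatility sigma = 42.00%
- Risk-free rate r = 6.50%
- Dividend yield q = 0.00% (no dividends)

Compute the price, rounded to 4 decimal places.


Answer: Price = 5.6399

Derivation:
d1 = (ln(S/K) + (r - q + 0.5*sigma^2) * T) / (sigma * sqrt(T)) = -0.12588042
d2 = d1 - sigma * sqrt(T) = -0.48961108
exp(-rT) = 0.95241920; exp(-qT) = 1.00000000
C = S_0 * exp(-qT) * N(d1) - K * exp(-rT) * N(d2)
N(d1) = 0.44991329; N(d2) = 0.31220457
C = 55.9900 * 1.00000000 * 0.44991329 - 65.7500 * 0.95241920 * 0.31220457 = 5.6399


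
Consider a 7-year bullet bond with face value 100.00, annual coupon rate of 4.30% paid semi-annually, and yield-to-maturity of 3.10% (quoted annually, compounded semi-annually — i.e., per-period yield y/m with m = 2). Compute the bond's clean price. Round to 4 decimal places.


Answer: Price = 107.4992

Derivation:
Coupon per period c = face * coupon_rate / m = 2.150000
Periods per year m = 2; per-period yield y/m = 0.015500
Number of cashflows N = 14
Cashflows (t years, CF_t, discount factor 1/(1+y/m)^(m*t), PV):
  t = 0.5000: CF_t = 2.150000, DF = 0.984737, PV = 2.117184
  t = 1.0000: CF_t = 2.150000, DF = 0.969706, PV = 2.084868
  t = 1.5000: CF_t = 2.150000, DF = 0.954905, PV = 2.053046
  t = 2.0000: CF_t = 2.150000, DF = 0.940330, PV = 2.021709
  t = 2.5000: CF_t = 2.150000, DF = 0.925977, PV = 1.990851
  t = 3.0000: CF_t = 2.150000, DF = 0.911844, PV = 1.960464
  t = 3.5000: CF_t = 2.150000, DF = 0.897926, PV = 1.930541
  t = 4.0000: CF_t = 2.150000, DF = 0.884220, PV = 1.901074
  t = 4.5000: CF_t = 2.150000, DF = 0.870724, PV = 1.872057
  t = 5.0000: CF_t = 2.150000, DF = 0.857434, PV = 1.843483
  t = 5.5000: CF_t = 2.150000, DF = 0.844347, PV = 1.815345
  t = 6.0000: CF_t = 2.150000, DF = 0.831459, PV = 1.787637
  t = 6.5000: CF_t = 2.150000, DF = 0.818768, PV = 1.760352
  t = 7.0000: CF_t = 102.150000, DF = 0.806271, PV = 82.360577
Price P = sum_t PV_t = 107.499189


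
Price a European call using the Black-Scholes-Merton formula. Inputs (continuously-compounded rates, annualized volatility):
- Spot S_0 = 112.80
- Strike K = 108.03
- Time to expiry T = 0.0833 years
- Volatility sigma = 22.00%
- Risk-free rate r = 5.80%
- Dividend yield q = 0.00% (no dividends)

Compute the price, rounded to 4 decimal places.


d1 = (ln(S/K) + (r - q + 0.5*sigma^2) * T) / (sigma * sqrt(T)) = 0.78831374
d2 = d1 - sigma * sqrt(T) = 0.72481792
exp(-rT) = 0.99518025; exp(-qT) = 1.00000000
C = S_0 * exp(-qT) * N(d1) - K * exp(-rT) * N(d2)
N(d1) = 0.78474339; N(d2) = 0.76571813
C = 112.8000 * 1.00000000 * 0.78474339 - 108.0300 * 0.99518025 * 0.76571813 = 6.1972

Answer: Price = 6.1972


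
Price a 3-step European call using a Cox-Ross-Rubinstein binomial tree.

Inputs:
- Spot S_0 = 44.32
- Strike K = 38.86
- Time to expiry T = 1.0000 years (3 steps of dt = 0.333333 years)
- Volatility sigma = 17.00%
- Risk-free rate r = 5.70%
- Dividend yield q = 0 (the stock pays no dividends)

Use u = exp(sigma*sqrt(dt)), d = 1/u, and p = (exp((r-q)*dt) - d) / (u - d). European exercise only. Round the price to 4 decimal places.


dt = T/N = 0.333333
u = exp(sigma*sqrt(dt)) = 1.103128; d = 1/u = 0.906513
p = (exp((r-q)*dt) - d) / (u - d) = 0.573042
Discount per step: exp(-r*dt) = 0.981179
Stock lattice S(k, i) with i counting down-moves:
  k=0: S(0,0) = 44.3200
  k=1: S(1,0) = 48.8906; S(1,1) = 40.1767
  k=2: S(2,0) = 53.9326; S(2,1) = 44.3200; S(2,2) = 36.4207
  k=3: S(3,0) = 59.4945; S(3,1) = 48.8906; S(3,2) = 40.1767; S(3,3) = 33.0158
Terminal payoffs V(N, i) = max(S_T - K, 0):
  V(3,0) = 20.634548; V(3,1) = 10.030621; V(3,2) = 1.316671; V(3,3) = 0.000000
Backward induction: V(k, i) = exp(-r*dt) * [p * V(k+1, i) + (1-p) * V(k+1, i+1)].
  V(2,0) = exp(-r*dt) * [p*20.634548 + (1-p)*10.030621] = 15.803971
  V(2,1) = exp(-r*dt) * [p*10.030621 + (1-p)*1.316671] = 6.191370
  V(2,2) = exp(-r*dt) * [p*1.316671 + (1-p)*0.000000] = 0.740307
  V(1,0) = exp(-r*dt) * [p*15.803971 + (1-p)*6.191370] = 11.479597
  V(1,1) = exp(-r*dt) * [p*6.191370 + (1-p)*0.740307] = 3.791272
  V(0,0) = exp(-r*dt) * [p*11.479597 + (1-p)*3.791272] = 8.042732

Answer: Price = V(0,0) = 8.0427
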